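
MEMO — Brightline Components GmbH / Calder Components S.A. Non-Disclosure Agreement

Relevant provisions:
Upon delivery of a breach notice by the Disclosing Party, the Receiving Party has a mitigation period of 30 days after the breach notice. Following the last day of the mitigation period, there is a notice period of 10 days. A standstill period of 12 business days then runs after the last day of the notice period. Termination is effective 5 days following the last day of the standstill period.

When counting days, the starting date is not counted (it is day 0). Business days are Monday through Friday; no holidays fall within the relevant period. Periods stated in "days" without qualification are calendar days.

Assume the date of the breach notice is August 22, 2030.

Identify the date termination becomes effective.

October 22, 2030

Adding 30 calendar days to August 22, 2030 gives September 21, 2030, which is the last day of the mitigation period.
Adding 10 calendar days to September 21, 2030 gives October 1, 2030, which is the last day of the notice period.
From Tuesday, October 1, 2030, 12 business days (Oct 2, Oct 3, Oct 4, Oct 7, …, Oct 15, Oct 16, Oct 17, skipping weekends) brings us to Thursday, October 17, 2030, which is the last day of the standstill period.
The date termination becomes effective: 5 calendar days after October 17, 2030 is October 22, 2030.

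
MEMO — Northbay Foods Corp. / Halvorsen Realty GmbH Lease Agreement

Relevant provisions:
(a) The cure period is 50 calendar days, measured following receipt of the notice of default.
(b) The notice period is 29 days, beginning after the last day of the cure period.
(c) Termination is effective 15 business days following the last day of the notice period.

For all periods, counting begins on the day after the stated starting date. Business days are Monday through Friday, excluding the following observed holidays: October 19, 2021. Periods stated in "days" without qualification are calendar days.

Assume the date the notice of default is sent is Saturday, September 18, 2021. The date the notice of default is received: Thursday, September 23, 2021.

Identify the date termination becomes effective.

December 31, 2021

The last day of the cure period: September 23, 2021 + 50 days = November 12, 2021.
Adding 29 calendar days to November 12, 2021 gives December 11, 2021, which is the last day of the notice period.
From Saturday, December 11, 2021, 15 business days (Dec 13, Dec 14, Dec 15, Dec 16, …, Dec 29, Dec 30, Dec 31, skipping weekends) brings us to Friday, December 31, 2021, which is the date termination becomes effective.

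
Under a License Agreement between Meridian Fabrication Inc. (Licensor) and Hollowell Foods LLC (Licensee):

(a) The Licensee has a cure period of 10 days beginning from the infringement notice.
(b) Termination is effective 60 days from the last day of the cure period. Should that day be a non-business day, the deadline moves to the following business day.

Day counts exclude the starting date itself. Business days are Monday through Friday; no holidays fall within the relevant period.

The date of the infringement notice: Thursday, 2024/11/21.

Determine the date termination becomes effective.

2025/01/30

The last day of the cure period: 10 calendar days after 2024/11/21 is 2024/12/01.
The date termination becomes effective: 60 calendar days after 2024/12/01 is 2025/01/30. 2025/01/30 is a Thursday, so no roll-forward applies.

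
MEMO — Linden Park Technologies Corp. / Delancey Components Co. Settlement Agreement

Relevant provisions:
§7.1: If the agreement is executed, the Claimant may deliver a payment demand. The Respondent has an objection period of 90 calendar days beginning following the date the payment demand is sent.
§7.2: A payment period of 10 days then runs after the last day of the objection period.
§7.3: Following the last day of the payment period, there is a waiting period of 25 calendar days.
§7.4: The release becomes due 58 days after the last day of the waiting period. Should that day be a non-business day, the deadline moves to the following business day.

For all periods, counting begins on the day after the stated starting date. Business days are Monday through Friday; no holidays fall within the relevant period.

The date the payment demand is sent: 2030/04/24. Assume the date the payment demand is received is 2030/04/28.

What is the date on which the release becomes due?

2030/10/24

The last day of the objection period: 90 calendar days after 2030/04/24 is 2030/07/23.
The last day of the payment period: 2030/07/23 + 10 days = 2030/08/02.
The last day of the waiting period: 2030/08/02 + 25 days = 2030/08/27.
The date on which the release becomes due: 58 calendar days after 2030/08/27 is 2030/10/24. 2030/10/24 is a Thursday, so no roll-forward applies.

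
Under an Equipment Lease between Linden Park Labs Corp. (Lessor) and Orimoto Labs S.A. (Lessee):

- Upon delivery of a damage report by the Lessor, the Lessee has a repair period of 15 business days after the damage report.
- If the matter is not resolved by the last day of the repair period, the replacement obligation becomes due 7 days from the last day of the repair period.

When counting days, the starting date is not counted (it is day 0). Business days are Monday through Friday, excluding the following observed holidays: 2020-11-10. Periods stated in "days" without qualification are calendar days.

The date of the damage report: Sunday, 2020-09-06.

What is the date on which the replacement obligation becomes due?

2020-10-02

The last day of the repair period: counting 15 business days from Sunday, 2020-09-06 (Sep 7, Sep 8, Sep 9, Sep 10, …, Sep 23, Sep 24, Sep 25, skipping weekends) reaches Friday, 2020-09-25.
The date on which the replacement obligation becomes due: 2020-09-25 + 7 days = 2020-10-02.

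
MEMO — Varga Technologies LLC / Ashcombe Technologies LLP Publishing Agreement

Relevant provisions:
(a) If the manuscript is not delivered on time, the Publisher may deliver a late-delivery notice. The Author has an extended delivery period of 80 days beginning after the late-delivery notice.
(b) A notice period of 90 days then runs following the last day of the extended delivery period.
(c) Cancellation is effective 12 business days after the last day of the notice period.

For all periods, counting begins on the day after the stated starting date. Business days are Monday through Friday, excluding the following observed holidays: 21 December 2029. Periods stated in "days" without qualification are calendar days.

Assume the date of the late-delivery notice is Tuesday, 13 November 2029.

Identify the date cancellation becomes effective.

The last day of the extended delivery period: 13 November 2029 + 80 days = 1 February 2030.
The last day of the notice period: 1 February 2030 + 90 days = 2 May 2030.
The date cancellation becomes effective: counting 12 business days from Thursday, 2 May 2030 (May 3, May 6, May 7, May 8, …, May 16, May 17, May 20, skipping weekends) reaches Monday, 20 May 2030.

20 May 2030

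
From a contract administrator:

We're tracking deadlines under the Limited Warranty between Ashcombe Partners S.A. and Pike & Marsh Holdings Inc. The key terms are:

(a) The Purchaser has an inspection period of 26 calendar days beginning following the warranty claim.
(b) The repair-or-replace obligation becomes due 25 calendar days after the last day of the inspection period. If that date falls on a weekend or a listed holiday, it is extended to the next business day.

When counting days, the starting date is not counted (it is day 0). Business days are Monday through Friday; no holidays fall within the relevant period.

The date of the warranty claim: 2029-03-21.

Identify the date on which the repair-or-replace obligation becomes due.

2029-05-11

The last day of the inspection period: 26 calendar days after 2029-03-21 is 2029-04-16.
The date on which the repair-or-replace obligation becomes due: 25 calendar days after 2029-04-16 is 2029-05-11. 2029-05-11 is a Friday, so no roll-forward applies.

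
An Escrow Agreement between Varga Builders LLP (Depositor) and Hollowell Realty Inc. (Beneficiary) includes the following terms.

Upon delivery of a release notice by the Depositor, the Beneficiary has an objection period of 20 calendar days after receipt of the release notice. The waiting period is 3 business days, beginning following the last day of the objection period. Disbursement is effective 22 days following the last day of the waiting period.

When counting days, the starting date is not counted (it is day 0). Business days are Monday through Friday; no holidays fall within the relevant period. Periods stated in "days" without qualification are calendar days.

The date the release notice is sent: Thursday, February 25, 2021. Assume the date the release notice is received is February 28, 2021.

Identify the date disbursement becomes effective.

The last day of the objection period: 20 calendar days after February 28, 2021 is March 20, 2021.
The last day of the waiting period: counting 3 business days from Saturday, March 20, 2021 (Mar 22, Mar 23, Mar 24, skipping weekends) reaches Wednesday, March 24, 2021.
The date disbursement becomes effective: 22 calendar days after March 24, 2021 is April 15, 2021.

April 15, 2021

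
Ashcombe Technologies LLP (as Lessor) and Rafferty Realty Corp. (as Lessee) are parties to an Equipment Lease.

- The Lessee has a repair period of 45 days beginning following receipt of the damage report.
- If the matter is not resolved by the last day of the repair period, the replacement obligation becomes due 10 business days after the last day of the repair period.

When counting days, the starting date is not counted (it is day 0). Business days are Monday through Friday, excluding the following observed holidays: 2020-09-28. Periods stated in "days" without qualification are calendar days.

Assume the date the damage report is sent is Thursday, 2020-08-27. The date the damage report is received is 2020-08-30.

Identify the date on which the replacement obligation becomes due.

The last day of the repair period: 2020-08-30 + 45 days = 2020-10-14.
From Wednesday, 2020-10-14, 10 business days (Oct 15, Oct 16, Oct 19, Oct 20, Oct 21, Oct 22, Oct 23, Oct 26, Oct 27, Oct 28, skipping weekends) brings us to Wednesday, 2020-10-28, which is the date on which the replacement obligation becomes due.

2020-10-28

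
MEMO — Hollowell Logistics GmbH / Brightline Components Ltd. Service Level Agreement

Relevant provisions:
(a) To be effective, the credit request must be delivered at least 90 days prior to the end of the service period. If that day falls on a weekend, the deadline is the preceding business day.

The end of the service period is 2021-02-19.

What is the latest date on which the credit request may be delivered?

2021-02-19 minus 90 days is 2020-11-21. That is a Saturday, so the deadline moves back to Friday, 2020-11-20.

2020-11-20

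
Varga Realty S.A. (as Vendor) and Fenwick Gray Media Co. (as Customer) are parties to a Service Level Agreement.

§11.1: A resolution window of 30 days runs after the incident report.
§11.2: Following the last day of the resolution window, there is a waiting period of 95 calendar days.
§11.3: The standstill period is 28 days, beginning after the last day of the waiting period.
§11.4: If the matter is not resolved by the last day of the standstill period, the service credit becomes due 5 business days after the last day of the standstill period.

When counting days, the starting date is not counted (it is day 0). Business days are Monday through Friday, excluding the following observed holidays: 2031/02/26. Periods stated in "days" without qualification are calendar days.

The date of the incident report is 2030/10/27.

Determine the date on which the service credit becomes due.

Adding 30 calendar days to 2030/10/27 gives 2030/11/26, which is the last day of the resolution window.
The last day of the waiting period: 95 calendar days after 2030/11/26 is 2031/03/01.
The last day of the standstill period: 28 calendar days after 2031/03/01 is 2031/03/29.
The date on which the service credit becomes due: 5 business days after Saturday, 2031/03/29, skipping weekends — Mar 31, Apr 1, Apr 2, Apr 3, Apr 4 — lands on Friday, 2031/04/04.

2031/04/04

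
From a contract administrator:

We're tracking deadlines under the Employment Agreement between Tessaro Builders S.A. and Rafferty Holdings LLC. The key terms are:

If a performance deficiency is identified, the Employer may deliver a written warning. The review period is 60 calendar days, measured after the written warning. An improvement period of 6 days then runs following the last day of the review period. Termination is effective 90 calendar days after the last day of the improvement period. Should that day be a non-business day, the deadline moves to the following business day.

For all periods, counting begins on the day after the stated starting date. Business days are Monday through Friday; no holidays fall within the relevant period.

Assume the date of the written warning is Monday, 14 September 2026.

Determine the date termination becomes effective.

17 February 2027

Adding 60 calendar days to 14 September 2026 gives 13 November 2026, which is the last day of the review period.
The last day of the improvement period: 6 calendar days after 13 November 2026 is 19 November 2026.
The date termination becomes effective: 19 November 2026 + 90 days = 17 February 2027. 17 February 2027 is a Wednesday, so no roll-forward applies.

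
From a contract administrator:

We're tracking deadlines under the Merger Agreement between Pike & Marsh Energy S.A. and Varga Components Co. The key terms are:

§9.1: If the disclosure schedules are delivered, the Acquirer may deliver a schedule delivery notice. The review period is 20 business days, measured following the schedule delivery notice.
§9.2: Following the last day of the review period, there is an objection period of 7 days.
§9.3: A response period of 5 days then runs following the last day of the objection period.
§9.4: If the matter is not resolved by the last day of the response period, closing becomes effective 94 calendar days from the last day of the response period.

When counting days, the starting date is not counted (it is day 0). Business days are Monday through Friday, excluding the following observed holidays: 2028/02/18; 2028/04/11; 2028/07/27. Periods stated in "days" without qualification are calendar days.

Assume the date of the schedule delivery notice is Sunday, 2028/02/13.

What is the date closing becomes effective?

The last day of the review period: 20 business days after Sunday, 2028/02/13, skipping weekends and the listed holiday on Feb 18 — Feb 14, Feb 15, Feb 16, Feb 17, …, Mar 9, Mar 10, Mar 13 — lands on Monday, 2028/03/13.
The last day of the objection period: 7 calendar days after 2028/03/13 is 2028/03/20.
The last day of the response period: 5 calendar days after 2028/03/20 is 2028/03/25.
The date closing becomes effective: 94 calendar days after 2028/03/25 is 2028/06/27.

2028/06/27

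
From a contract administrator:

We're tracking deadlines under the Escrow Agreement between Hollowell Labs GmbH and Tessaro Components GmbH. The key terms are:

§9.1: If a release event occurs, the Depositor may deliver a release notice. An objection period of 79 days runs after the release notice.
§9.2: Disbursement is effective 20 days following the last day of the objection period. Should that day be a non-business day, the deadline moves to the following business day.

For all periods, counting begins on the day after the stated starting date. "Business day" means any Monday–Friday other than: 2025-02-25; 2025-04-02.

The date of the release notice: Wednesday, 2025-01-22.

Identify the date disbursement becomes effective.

2025-05-01

The last day of the objection period: 79 calendar days after 2025-01-22 is 2025-04-11.
The date disbursement becomes effective: 20 calendar days after 2025-04-11 is 2025-05-01. 2025-05-01 is a Thursday and is not a listed holiday, so no roll-forward applies.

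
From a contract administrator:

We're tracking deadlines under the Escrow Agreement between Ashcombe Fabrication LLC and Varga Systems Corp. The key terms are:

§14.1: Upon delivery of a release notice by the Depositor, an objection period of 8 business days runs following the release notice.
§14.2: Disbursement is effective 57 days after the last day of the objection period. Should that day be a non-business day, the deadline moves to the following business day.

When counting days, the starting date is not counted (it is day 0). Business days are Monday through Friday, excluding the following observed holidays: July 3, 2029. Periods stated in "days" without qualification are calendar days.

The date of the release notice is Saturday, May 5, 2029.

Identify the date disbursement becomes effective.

The last day of the objection period: counting 8 business days from Saturday, May 5, 2029 (May 7, May 8, May 9, May 10, May 11, May 14, May 15, May 16, skipping weekends) reaches Wednesday, May 16, 2029.
The date disbursement becomes effective: May 16, 2029 + 57 days = July 12, 2029. July 12, 2029 is a Thursday and is not a listed holiday, so no roll-forward applies.

July 12, 2029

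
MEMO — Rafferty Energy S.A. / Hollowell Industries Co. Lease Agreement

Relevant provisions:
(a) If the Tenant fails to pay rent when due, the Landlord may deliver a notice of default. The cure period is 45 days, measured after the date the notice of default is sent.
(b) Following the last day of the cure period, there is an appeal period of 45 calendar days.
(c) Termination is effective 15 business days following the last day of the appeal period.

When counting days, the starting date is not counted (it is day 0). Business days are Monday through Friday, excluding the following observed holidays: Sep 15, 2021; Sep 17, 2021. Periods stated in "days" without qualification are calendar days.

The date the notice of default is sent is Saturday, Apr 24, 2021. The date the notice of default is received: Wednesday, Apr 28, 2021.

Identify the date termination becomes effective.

Aug 13, 2021

The last day of the cure period: 45 calendar days after Apr 24, 2021 is Jun 8, 2021.
Adding 45 calendar days to Jun 8, 2021 gives Jul 23, 2021, which is the last day of the appeal period.
From Friday, Jul 23, 2021, 15 business days (Jul 26, Jul 27, Jul 28, Jul 29, …, Aug 11, Aug 12, Aug 13, skipping weekends) brings us to Friday, Aug 13, 2021, which is the date termination becomes effective.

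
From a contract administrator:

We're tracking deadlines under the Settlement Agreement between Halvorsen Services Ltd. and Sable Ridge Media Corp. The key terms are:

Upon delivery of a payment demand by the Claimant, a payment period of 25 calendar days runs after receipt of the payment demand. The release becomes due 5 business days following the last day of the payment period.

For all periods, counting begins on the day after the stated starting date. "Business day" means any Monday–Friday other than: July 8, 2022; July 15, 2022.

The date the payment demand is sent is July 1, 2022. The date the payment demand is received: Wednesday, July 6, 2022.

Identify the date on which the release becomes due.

August 5, 2022

The last day of the payment period: July 6, 2022 + 25 days = July 31, 2022.
The date on which the release becomes due: counting 5 business days from Sunday, July 31, 2022 (Aug 1, Aug 2, Aug 3, Aug 4, Aug 5, skipping weekends) reaches Friday, August 5, 2022.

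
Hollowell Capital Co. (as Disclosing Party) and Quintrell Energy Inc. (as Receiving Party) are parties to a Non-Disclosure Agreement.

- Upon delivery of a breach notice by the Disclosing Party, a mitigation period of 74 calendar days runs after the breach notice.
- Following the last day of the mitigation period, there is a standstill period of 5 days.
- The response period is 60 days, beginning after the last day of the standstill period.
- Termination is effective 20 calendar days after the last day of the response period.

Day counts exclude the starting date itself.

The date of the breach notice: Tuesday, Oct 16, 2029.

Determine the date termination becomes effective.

The last day of the mitigation period: 74 calendar days after Oct 16, 2029 is Dec 29, 2029.
The last day of the standstill period: 5 calendar days after Dec 29, 2029 is Jan 3, 2030.
Adding 60 calendar days to Jan 3, 2030 gives Mar 4, 2030, which is the last day of the response period.
The date termination becomes effective: Mar 4, 2030 + 20 days = Mar 24, 2030.

Mar 24, 2030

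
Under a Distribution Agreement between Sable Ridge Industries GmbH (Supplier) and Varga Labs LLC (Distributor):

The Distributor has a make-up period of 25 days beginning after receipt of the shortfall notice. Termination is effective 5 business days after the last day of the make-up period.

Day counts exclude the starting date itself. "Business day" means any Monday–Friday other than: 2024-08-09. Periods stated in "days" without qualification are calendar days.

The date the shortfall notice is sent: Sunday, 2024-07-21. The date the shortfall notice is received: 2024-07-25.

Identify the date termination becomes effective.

Adding 25 calendar days to 2024-07-25 gives 2024-08-19, which is the last day of the make-up period.
From Monday, 2024-08-19, 5 business days (Aug 20, Aug 21, Aug 22, Aug 23, Aug 26, skipping weekends) brings us to Monday, 2024-08-26, which is the date termination becomes effective.

2024-08-26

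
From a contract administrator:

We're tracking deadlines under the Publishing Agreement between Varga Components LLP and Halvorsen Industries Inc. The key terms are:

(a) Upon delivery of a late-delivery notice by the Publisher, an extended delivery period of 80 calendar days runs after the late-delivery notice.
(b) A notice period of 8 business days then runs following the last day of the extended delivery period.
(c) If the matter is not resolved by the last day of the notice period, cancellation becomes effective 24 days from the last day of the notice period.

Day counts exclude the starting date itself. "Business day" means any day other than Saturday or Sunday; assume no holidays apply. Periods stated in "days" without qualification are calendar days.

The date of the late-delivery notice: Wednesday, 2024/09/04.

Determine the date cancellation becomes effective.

2024/12/28

The last day of the extended delivery period: 80 calendar days after 2024/09/04 is 2024/11/23.
From Saturday, 2024/11/23, 8 business days (Nov 25, Nov 26, Nov 27, Nov 28, Nov 29, Dec 2, Dec 3, Dec 4, skipping weekends) brings us to Wednesday, 2024/12/04, which is the last day of the notice period.
The date cancellation becomes effective: 2024/12/04 + 24 days = 2024/12/28.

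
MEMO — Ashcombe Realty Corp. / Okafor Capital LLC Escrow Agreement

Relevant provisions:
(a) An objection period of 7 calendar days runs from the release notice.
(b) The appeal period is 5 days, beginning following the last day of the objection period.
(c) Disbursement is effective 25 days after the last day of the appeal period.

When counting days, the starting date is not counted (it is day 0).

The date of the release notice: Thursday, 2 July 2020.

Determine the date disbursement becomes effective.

The last day of the objection period: 7 calendar days after 2 July 2020 is 9 July 2020.
The last day of the appeal period: 5 calendar days after 9 July 2020 is 14 July 2020.
Adding 25 calendar days to 14 July 2020 gives 8 August 2020, which is the date disbursement becomes effective.

8 August 2020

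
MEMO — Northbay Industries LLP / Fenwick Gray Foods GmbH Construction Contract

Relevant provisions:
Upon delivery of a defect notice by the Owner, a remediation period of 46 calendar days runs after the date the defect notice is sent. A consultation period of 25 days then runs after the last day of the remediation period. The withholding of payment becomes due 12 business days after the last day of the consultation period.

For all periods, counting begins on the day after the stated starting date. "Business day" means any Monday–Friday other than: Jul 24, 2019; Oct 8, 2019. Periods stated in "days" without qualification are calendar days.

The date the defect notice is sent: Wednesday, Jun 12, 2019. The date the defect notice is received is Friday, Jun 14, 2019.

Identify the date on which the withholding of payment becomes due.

Adding 46 calendar days to Jun 12, 2019 gives Jul 28, 2019, which is the last day of the remediation period.
The last day of the consultation period: 25 calendar days after Jul 28, 2019 is Aug 22, 2019.
The date on which the withholding of payment becomes due: counting 12 business days from Thursday, Aug 22, 2019 (Aug 23, Aug 26, Aug 27, Aug 28, …, Sep 5, Sep 6, Sep 9, skipping weekends) reaches Monday, Sep 9, 2019.

Sep 9, 2019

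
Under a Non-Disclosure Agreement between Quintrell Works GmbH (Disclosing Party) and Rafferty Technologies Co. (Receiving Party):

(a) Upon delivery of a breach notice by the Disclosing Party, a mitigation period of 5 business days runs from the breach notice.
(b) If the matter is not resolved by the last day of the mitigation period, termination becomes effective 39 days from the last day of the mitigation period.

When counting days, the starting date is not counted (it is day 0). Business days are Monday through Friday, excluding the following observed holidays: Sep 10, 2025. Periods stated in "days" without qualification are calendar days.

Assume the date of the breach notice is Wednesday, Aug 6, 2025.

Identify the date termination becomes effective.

Sep 21, 2025

The last day of the mitigation period: 5 business days after Wednesday, Aug 6, 2025, skipping weekends — Aug 7, Aug 8, Aug 11, Aug 12, Aug 13 — lands on Wednesday, Aug 13, 2025.
The date termination becomes effective: Aug 13, 2025 + 39 days = Sep 21, 2025.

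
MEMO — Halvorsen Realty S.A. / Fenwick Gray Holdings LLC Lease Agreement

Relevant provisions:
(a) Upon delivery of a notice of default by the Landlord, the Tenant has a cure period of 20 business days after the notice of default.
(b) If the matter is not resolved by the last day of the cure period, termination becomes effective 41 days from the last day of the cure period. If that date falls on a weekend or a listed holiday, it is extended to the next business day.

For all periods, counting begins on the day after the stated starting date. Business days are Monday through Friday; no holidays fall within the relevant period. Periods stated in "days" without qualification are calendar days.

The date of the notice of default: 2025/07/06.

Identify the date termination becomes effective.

2025/09/11

The last day of the cure period: counting 20 business days from Sunday, 2025/07/06 (Jul 7, Jul 8, Jul 9, Jul 10, …, Jul 30, Jul 31, Aug 1, skipping weekends) reaches Friday, 2025/08/01.
The date termination becomes effective: 2025/08/01 + 41 days = 2025/09/11. 2025/09/11 is a Thursday, so no roll-forward applies.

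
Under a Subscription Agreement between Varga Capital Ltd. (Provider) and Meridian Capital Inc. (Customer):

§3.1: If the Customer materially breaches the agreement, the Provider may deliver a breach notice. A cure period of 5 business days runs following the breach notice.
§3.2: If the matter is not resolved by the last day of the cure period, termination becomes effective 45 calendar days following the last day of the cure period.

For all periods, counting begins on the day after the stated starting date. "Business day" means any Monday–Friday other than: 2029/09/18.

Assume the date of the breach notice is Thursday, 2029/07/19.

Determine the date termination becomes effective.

The last day of the cure period: counting 5 business days from Thursday, 2029/07/19 (Jul 20, Jul 23, Jul 24, Jul 25, Jul 26, skipping weekends) reaches Thursday, 2029/07/26.
Adding 45 calendar days to 2029/07/26 gives 2029/09/09, which is the date termination becomes effective.

2029/09/09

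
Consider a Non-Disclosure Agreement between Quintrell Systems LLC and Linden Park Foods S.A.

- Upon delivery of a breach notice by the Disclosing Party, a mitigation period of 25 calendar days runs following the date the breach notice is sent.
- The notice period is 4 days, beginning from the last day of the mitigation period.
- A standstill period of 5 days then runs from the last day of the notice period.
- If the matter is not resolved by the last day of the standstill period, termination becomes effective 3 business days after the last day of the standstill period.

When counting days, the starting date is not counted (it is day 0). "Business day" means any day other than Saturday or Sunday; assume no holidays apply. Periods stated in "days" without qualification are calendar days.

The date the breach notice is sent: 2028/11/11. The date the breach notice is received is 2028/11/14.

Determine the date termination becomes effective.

Adding 25 calendar days to 2028/11/11 gives 2028/12/06, which is the last day of the mitigation period.
Adding 4 calendar days to 2028/12/06 gives 2028/12/10, which is the last day of the notice period.
Adding 5 calendar days to 2028/12/10 gives 2028/12/15, which is the last day of the standstill period.
From Friday, 2028/12/15, 3 business days (Dec 18, Dec 19, Dec 20, skipping weekends) brings us to Wednesday, 2028/12/20, which is the date termination becomes effective.

2028/12/20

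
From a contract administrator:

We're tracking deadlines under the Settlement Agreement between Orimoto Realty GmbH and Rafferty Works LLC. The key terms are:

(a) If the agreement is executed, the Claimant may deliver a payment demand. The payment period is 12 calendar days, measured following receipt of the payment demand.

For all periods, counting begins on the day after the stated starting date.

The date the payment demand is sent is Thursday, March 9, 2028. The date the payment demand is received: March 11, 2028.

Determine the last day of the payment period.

March 23, 2028

The last day of the payment period: 12 calendar days after March 11, 2028 is March 23, 2028.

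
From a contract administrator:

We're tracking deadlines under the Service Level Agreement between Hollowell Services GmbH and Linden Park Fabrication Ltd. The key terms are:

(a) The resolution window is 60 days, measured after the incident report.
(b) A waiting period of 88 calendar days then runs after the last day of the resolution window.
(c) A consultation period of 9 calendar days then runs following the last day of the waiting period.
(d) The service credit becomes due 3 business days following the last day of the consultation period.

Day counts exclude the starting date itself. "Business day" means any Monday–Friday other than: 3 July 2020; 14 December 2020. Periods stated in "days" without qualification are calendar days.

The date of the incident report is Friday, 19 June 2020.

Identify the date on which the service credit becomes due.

26 November 2020

The last day of the resolution window: 60 calendar days after 19 June 2020 is 18 August 2020.
Adding 88 calendar days to 18 August 2020 gives 14 November 2020, which is the last day of the waiting period.
Adding 9 calendar days to 14 November 2020 gives 23 November 2020, which is the last day of the consultation period.
The date on which the service credit becomes due: 3 business days after Monday, 23 November 2020, skipping weekends — Nov 24, Nov 25, Nov 26 — lands on Thursday, 26 November 2020.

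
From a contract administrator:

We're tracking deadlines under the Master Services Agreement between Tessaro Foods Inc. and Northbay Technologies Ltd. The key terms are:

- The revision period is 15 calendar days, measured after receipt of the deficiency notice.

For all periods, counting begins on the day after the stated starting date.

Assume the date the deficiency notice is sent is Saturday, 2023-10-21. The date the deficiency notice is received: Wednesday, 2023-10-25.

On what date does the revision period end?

Adding 15 calendar days to 2023-10-25 gives 2023-11-09, which is the last day of the revision period.

2023-11-09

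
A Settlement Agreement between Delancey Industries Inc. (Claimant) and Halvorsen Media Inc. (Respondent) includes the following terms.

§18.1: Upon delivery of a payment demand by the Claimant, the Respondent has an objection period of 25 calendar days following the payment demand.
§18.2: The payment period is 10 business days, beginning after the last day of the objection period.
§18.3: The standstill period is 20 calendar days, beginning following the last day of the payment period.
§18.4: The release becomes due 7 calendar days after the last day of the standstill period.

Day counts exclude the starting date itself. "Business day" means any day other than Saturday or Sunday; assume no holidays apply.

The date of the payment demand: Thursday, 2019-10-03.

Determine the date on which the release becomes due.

Adding 25 calendar days to 2019-10-03 gives 2019-10-28, which is the last day of the objection period.
From Monday, 2019-10-28, 10 business days (Oct 29, Oct 30, Oct 31, Nov 1, Nov 4, Nov 5, Nov 6, Nov 7, Nov 8, Nov 11, skipping weekends) brings us to Monday, 2019-11-11, which is the last day of the payment period.
Adding 20 calendar days to 2019-11-11 gives 2019-12-01, which is the last day of the standstill period.
The date on which the release becomes due: 7 calendar days after 2019-12-01 is 2019-12-08.

2019-12-08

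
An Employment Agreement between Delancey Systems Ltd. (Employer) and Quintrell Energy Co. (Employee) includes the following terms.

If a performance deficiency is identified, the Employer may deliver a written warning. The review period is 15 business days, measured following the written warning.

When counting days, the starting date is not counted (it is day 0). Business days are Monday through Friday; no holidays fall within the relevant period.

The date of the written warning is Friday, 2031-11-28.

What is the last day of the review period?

From Friday, 2031-11-28, 15 business days (Dec 1, Dec 2, Dec 3, Dec 4, …, Dec 17, Dec 18, Dec 19, skipping weekends) brings us to Friday, 2031-12-19, which is the last day of the review period.

2031-12-19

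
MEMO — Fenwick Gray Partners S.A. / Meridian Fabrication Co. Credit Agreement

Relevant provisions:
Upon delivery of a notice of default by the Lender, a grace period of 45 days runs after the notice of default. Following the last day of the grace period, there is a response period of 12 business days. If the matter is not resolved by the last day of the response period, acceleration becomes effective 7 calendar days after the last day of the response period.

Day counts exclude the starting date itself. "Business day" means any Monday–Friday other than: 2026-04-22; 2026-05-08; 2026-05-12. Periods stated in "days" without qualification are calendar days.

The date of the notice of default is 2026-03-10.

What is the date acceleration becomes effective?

The last day of the grace period: 2026-03-10 + 45 days = 2026-04-24.
From Friday, 2026-04-24, 12 business days (Apr 27, Apr 28, Apr 29, Apr 30, …, May 11, May 13, May 14, skipping weekends and the listed holidays on May 8, May 12) brings us to Thursday, 2026-05-14, which is the last day of the response period.
The date acceleration becomes effective: 2026-05-14 + 7 days = 2026-05-21.

2026-05-21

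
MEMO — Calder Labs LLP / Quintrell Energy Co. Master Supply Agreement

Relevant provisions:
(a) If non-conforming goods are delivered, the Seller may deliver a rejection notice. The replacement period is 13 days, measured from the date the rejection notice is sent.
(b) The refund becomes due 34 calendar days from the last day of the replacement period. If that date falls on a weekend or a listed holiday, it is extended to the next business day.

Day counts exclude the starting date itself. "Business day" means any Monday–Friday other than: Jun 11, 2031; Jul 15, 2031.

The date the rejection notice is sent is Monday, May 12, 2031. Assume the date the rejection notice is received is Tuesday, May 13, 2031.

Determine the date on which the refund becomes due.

Jun 30, 2031

Adding 13 calendar days to May 12, 2031 gives May 25, 2031, which is the last day of the replacement period.
The date on which the refund becomes due: 34 calendar days after May 25, 2031 is Jun 28, 2031. That falls on a Saturday, so it rolls to the next business day, Monday, Jun 30, 2031.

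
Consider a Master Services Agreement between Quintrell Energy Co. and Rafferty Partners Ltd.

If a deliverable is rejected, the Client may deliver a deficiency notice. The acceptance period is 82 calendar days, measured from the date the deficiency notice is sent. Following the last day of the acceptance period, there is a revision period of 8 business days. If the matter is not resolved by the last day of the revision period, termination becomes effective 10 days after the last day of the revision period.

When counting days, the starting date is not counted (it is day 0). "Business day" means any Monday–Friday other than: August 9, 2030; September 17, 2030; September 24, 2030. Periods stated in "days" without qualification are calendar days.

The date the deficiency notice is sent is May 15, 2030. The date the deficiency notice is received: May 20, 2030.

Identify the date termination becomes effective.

The last day of the acceptance period: May 15, 2030 + 82 days = August 5, 2030.
The last day of the revision period: counting 8 business days from Monday, August 5, 2030 (Aug 6, Aug 7, Aug 8, Aug 12, Aug 13, Aug 14, Aug 15, Aug 16, skipping weekends and the listed holiday on Aug 9) reaches Friday, August 16, 2030.
Adding 10 calendar days to August 16, 2030 gives August 26, 2030, which is the date termination becomes effective.

August 26, 2030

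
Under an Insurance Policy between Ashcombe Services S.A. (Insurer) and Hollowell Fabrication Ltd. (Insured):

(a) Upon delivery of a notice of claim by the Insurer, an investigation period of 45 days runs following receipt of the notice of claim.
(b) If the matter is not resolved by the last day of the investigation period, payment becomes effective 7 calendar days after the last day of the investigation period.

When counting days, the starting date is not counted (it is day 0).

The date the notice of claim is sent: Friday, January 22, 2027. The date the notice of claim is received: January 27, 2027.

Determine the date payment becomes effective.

March 20, 2027

The last day of the investigation period: 45 calendar days after January 27, 2027 is March 13, 2027.
The date payment becomes effective: March 13, 2027 + 7 days = March 20, 2027.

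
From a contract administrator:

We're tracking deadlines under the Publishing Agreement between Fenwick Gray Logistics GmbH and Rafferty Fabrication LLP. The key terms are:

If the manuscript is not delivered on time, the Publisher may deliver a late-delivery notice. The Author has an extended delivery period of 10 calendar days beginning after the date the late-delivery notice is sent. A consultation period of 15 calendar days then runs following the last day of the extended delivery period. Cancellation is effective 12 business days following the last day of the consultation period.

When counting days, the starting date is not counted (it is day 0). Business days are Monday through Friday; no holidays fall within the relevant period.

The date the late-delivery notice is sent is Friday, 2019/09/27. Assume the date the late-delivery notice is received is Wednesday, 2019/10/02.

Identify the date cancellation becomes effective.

2019/11/07

The last day of the extended delivery period: 2019/09/27 + 10 days = 2019/10/07.
The last day of the consultation period: 2019/10/07 + 15 days = 2019/10/22.
The date cancellation becomes effective: counting 12 business days from Tuesday, 2019/10/22 (Oct 23, Oct 24, Oct 25, Oct 28, …, Nov 5, Nov 6, Nov 7, skipping weekends) reaches Thursday, 2019/11/07.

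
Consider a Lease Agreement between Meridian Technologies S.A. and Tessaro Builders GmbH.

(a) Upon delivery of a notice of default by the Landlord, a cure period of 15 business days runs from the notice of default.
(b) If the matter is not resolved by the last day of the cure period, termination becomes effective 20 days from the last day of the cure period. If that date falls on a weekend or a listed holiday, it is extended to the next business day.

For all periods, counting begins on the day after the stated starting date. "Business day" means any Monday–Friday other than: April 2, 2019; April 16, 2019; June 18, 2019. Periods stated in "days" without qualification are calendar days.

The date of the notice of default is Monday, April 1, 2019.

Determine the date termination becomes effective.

From Monday, April 1, 2019, 15 business days (Apr 3, Apr 4, Apr 5, Apr 8, …, Apr 22, Apr 23, Apr 24, skipping weekends and the listed holidays on Apr 2, Apr 16) brings us to Wednesday, April 24, 2019, which is the last day of the cure period.
Adding 20 calendar days to April 24, 2019 gives May 14, 2019, which is the date termination becomes effective. May 14, 2019 is a Tuesday and is not a listed holiday, so no roll-forward applies.

May 14, 2019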